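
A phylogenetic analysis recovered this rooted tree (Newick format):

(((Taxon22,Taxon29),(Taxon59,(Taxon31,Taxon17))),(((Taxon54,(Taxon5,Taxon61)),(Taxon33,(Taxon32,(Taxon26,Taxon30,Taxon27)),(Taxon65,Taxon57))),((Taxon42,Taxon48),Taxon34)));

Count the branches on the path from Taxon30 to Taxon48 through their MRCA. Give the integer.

8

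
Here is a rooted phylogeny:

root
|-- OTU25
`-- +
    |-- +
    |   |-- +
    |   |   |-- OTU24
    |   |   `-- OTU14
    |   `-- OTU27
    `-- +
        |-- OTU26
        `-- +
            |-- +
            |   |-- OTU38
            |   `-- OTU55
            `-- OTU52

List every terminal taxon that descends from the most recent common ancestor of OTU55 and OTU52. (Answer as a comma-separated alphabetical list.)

Tracing OTU55: it sits inside (OTU38,OTU55).
Tracing OTU52: it sits inside ((OTU38,OTU55),OTU52).
The smallest clade enclosing both is ((OTU38,OTU55),OTU52); the answer is its 3 terminal taxa in alphabetical order.

OTU38, OTU52, OTU55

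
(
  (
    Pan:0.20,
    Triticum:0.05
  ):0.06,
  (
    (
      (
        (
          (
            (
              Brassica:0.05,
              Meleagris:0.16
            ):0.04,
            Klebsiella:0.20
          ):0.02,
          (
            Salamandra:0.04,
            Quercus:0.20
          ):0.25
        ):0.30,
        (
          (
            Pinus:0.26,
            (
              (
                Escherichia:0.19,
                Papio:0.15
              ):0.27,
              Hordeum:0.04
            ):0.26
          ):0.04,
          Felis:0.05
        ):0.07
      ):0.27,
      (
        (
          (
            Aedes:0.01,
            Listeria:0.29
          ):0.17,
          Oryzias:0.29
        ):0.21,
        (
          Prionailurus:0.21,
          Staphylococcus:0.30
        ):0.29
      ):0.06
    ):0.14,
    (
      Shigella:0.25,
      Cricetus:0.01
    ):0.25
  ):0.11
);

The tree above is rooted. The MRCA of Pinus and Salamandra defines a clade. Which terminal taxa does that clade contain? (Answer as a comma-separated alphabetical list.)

Tracing Pinus: it sits inside (Pinus,((Escherichia,Papio),Hordeum)).
Tracing Salamandra: it sits inside (Salamandra,Quercus).
The smallest clade enclosing both is ((((Brassica,Meleagris),Klebsiella),(Salamandra,Quercus)),((Pinus,((Escherichia,Papio),Hordeum)),Felis)); the answer is its 10 terminal taxa in alphabetical order.

Brassica, Escherichia, Felis, Hordeum, Klebsiella, Meleagris, Papio, Pinus, Quercus, Salamandra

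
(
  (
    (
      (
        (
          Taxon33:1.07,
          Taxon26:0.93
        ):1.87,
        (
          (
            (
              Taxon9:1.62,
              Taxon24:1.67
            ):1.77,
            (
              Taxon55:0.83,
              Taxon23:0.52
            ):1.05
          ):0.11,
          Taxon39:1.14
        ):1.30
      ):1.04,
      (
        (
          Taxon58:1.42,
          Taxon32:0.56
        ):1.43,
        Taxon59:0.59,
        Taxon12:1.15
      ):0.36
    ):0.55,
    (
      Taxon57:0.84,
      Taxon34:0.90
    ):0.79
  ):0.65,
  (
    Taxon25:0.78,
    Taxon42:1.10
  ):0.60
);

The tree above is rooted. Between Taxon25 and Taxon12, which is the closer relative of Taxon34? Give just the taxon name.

Taxon12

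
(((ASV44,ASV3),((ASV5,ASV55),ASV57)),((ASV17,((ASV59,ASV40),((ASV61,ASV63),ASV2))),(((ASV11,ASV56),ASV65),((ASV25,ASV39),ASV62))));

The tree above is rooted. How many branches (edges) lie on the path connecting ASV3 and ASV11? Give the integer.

The MRCA of ASV3 and ASV11 is the root of the tree.
From ASV3 up to that node: 3 branches. From ASV11 up to the same node: 5 branches. Total: 3 + 5 = 8.

8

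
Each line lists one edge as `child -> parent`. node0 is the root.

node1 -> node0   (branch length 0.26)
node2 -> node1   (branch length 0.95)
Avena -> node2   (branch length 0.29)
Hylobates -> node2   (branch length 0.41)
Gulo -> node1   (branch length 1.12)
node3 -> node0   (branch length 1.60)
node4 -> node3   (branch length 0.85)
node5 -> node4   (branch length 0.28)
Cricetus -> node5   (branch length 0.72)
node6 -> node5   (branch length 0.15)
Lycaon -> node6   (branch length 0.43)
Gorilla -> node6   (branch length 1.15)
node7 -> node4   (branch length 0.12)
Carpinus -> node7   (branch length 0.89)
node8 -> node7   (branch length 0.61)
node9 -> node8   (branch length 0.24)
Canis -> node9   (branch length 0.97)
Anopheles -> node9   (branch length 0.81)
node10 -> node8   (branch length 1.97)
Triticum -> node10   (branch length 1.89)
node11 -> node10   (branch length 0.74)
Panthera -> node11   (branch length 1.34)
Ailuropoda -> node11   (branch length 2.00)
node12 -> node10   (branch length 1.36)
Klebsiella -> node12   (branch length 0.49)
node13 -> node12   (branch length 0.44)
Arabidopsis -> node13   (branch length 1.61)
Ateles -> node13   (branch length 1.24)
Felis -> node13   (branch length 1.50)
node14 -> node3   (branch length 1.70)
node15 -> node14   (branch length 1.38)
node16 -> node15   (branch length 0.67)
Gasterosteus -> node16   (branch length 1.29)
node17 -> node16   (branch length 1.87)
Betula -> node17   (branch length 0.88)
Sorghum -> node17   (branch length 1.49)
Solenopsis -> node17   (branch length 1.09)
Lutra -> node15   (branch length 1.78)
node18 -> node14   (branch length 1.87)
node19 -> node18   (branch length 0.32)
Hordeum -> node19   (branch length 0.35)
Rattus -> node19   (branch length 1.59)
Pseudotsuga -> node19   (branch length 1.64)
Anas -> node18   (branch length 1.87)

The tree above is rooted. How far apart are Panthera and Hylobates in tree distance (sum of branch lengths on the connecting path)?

8.85

The path runs Panthera → … → MRCA → … → Hylobates; the MRCA is the root of the tree.
Branch lengths along that path: 1.34 + 0.74 + 1.97 + 0.61 + 0.12 + 0.85 + 1.60 + 0.26 + 0.95 + 0.41 = 8.85.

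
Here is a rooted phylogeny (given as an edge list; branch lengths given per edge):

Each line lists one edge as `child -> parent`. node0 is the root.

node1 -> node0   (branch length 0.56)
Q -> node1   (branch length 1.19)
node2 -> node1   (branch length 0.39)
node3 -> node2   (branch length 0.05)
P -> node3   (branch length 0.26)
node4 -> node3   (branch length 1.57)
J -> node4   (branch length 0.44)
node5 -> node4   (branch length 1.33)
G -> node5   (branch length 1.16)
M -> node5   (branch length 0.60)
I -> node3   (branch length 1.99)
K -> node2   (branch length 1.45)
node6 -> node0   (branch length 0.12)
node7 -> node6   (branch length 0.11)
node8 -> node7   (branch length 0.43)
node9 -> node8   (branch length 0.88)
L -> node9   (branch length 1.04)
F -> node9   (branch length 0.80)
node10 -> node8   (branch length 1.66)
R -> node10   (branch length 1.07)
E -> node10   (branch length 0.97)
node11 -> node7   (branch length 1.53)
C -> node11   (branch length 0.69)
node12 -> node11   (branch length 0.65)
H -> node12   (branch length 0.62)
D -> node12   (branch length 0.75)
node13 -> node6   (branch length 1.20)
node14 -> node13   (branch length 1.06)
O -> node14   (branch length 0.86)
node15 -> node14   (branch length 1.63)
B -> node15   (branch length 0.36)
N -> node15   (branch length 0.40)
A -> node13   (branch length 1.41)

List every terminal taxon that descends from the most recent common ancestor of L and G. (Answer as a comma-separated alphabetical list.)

A, B, C, D, E, F, G, H, I, J, K, L, M, N, O, P, Q, R

Tracing L: it sits inside (L,F).
Tracing G: it sits inside (G,M).
The smallest clade enclosing both is the whole tree (their MRCA is the root), so the answer is all 18 tips in alphabetical order.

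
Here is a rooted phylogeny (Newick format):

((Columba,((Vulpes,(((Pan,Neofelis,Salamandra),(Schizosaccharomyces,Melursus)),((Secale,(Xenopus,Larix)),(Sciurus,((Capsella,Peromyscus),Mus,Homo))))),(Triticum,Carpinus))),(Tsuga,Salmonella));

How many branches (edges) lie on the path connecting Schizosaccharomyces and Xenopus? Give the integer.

7

The MRCA of Schizosaccharomyces and Xenopus is the node subtending (((Pan,Neofelis,Salamandra),(Schizosaccharomyces,Melursus)),((Secale,(Xenopus,Larix)),(Sciurus,((Capsella,Peromyscus),Mus,Homo)))).
From Schizosaccharomyces up to that node: 3 branches. From Xenopus up to the same node: 4 branches. Total: 3 + 4 = 7.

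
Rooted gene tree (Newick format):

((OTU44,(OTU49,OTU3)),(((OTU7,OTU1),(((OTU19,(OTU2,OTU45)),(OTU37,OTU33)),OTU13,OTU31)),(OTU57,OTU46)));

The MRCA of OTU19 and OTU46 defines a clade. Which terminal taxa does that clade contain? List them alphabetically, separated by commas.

Tracing OTU19: it sits inside (OTU19,(OTU2,OTU45)).
Tracing OTU46: it sits inside (OTU57,OTU46).
The smallest clade enclosing both is (((OTU7,OTU1),(((OTU19,(OTU2,OTU45)),(OTU37,OTU33)),OTU13,OTU31)),(OTU57,OTU46)); the answer is its 11 terminal taxa in alphabetical order.

OTU1, OTU13, OTU19, OTU2, OTU31, OTU33, OTU37, OTU45, OTU46, OTU57, OTU7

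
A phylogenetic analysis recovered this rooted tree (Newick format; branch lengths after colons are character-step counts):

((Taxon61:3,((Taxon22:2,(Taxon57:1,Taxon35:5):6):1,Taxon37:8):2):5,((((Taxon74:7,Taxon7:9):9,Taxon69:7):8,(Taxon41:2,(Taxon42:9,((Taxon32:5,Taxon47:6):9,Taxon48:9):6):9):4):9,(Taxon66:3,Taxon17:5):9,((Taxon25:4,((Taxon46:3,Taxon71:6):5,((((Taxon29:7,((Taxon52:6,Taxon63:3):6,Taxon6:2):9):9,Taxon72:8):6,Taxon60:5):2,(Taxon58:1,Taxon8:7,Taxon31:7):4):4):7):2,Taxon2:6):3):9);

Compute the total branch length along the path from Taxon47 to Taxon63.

94

The path runs Taxon47 → … → MRCA → … → Taxon63; the MRCA is the node subtending ((((Taxon74,Taxon7),Taxon69),(Taxon41,(Taxon42,((Taxon32,Taxon47),Taxon48)))),(Taxon66,Taxon17),((Taxon25,((Taxon46,Taxon71),((((Taxon29,((Taxon52,Taxon63),Taxon6)),Taxon72),Taxon60),(Taxon58,Taxon8,Taxon31)))),Taxon2)).
Branch lengths along that path: 6 + 9 + 6 + 9 + 4 + 9 + 3 + 2 + 7 + 4 + 2 + 6 + 9 + 9 + 6 + 3 = 94.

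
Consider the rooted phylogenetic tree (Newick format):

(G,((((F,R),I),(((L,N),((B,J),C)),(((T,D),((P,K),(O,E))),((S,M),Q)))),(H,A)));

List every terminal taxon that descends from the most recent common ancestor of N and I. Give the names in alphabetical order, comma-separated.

B, C, D, E, F, I, J, K, L, M, N, O, P, Q, R, S, T

Tracing N: it sits inside (L,N).
Tracing I: it sits inside ((F,R),I).
The smallest clade enclosing both is (((F,R),I),(((L,N),((B,J),C)),(((T,D),((P,K),(O,E))),((S,M),Q)))); the answer is its 17 terminal taxa in alphabetical order.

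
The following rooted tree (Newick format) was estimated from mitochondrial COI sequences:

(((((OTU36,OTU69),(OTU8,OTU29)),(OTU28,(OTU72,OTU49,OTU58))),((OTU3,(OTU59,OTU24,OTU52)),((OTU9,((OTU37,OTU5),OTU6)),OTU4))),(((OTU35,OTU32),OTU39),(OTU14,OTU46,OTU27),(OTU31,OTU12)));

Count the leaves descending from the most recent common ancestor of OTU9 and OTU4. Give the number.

The MRCA of OTU9 and OTU4 is the node subtending ((OTU9,((OTU37,OTU5),OTU6)),OTU4).
That clade contains 5 terminal taxa: OTU37, OTU4, OTU5, OTU6, OTU9.

5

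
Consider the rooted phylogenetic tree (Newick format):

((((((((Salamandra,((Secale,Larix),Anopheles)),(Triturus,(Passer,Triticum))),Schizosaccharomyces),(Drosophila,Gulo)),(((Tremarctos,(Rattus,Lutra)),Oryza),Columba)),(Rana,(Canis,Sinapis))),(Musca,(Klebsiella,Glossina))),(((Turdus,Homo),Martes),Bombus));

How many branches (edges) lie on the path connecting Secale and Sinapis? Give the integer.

11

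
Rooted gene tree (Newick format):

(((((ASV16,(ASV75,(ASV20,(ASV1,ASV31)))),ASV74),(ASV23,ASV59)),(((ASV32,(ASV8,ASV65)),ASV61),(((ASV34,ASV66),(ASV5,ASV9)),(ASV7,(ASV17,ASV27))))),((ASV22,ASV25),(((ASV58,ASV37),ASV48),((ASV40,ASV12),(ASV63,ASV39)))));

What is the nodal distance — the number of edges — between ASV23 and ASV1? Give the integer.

The MRCA of ASV23 and ASV1 is the node subtending (((ASV16,(ASV75,(ASV20,(ASV1,ASV31)))),ASV74),(ASV23,ASV59)).
From ASV23 up to that node: 2 branches. From ASV1 up to the same node: 6 branches. Total: 2 + 6 = 8.

8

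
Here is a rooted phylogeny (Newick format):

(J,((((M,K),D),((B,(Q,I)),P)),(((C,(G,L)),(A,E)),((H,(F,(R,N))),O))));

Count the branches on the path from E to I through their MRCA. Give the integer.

9

The MRCA of E and I is the node subtending ((((M,K),D),((B,(Q,I)),P)),(((C,(G,L)),(A,E)),((H,(F,(R,N))),O))).
From E up to that node: 4 branches. From I up to the same node: 5 branches. Total: 4 + 5 = 9.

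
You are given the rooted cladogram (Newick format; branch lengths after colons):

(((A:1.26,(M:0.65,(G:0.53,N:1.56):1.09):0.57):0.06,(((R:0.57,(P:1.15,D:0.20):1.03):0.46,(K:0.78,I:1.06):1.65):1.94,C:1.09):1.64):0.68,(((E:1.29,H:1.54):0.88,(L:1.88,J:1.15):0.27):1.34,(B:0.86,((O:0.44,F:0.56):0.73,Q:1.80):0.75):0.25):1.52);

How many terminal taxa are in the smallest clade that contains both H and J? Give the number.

4

The MRCA of H and J is the node subtending ((E,H),(L,J)).
That clade contains 4 terminal taxa: E, H, J, L.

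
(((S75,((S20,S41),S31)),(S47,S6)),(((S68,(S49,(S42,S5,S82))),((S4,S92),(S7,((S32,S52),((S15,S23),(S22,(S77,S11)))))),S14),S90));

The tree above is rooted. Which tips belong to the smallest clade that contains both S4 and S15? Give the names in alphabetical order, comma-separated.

Tracing S4: it sits inside (S4,S92).
Tracing S15: it sits inside (S15,S23).
The smallest clade enclosing both is ((S4,S92),(S7,((S32,S52),((S15,S23),(S22,(S77,S11)))))); the answer is its 10 terminal taxa in alphabetical order.

S11, S15, S22, S23, S32, S4, S52, S7, S77, S92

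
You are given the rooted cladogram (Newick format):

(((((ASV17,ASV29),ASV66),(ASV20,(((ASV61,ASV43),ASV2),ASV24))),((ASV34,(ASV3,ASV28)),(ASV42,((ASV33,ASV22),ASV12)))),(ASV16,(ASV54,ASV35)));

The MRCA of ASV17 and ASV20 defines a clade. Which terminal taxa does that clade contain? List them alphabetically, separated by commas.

Tracing ASV17: it sits inside (ASV17,ASV29).
Tracing ASV20: it sits inside (ASV20,(((ASV61,ASV43),ASV2),ASV24)).
The smallest clade enclosing both is (((ASV17,ASV29),ASV66),(ASV20,(((ASV61,ASV43),ASV2),ASV24))); the answer is its 8 terminal taxa in alphabetical order.

ASV17, ASV2, ASV20, ASV24, ASV29, ASV43, ASV61, ASV66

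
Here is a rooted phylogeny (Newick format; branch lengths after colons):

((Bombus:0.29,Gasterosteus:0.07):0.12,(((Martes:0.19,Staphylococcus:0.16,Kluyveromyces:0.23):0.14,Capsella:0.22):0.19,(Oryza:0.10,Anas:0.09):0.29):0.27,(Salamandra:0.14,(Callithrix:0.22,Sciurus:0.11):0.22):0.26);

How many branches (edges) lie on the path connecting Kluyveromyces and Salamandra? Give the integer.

6

The MRCA of Kluyveromyces and Salamandra is the root of the tree.
From Kluyveromyces up to that node: 4 branches. From Salamandra up to the same node: 2 branches. Total: 4 + 2 = 6.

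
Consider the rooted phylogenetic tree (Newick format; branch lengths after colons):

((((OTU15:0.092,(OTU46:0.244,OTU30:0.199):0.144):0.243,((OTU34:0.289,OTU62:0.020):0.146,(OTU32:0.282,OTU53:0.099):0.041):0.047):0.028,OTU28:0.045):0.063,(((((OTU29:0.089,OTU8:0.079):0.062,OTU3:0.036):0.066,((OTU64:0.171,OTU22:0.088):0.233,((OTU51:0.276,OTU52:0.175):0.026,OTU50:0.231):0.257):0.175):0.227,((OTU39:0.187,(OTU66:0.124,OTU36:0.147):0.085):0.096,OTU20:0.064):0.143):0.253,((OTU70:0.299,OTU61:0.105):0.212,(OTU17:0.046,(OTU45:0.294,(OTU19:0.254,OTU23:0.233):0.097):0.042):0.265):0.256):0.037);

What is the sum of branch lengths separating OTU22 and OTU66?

1.171

The path runs OTU22 → … → MRCA → … → OTU66; the MRCA is the node subtending ((((OTU29,OTU8),OTU3),((OTU64,OTU22),((OTU51,OTU52),OTU50))),((OTU39,(OTU66,OTU36)),OTU20)).
Branch lengths along that path: 0.088 + 0.233 + 0.175 + 0.227 + 0.143 + 0.096 + 0.085 + 0.124 = 1.171.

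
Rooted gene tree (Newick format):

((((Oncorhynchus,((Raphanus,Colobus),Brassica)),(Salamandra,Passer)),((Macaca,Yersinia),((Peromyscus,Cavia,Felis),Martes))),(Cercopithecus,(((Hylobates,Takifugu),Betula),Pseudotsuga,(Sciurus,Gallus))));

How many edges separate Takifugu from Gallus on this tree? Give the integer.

5

The MRCA of Takifugu and Gallus is the node subtending (((Hylobates,Takifugu),Betula),Pseudotsuga,(Sciurus,Gallus)).
From Takifugu up to that node: 3 branches. From Gallus up to the same node: 2 branches. Total: 3 + 2 = 5.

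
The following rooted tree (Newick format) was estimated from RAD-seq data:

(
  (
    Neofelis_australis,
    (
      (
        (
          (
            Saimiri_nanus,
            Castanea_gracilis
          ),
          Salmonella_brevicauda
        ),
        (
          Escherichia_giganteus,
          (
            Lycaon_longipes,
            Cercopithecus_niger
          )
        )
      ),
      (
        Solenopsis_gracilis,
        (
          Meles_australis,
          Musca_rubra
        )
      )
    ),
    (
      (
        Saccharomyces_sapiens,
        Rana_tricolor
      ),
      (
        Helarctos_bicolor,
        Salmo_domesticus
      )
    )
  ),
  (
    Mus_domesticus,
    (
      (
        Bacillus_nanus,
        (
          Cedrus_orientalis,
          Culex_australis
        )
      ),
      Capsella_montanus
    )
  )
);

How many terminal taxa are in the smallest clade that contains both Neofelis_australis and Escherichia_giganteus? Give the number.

14

The MRCA of Neofelis_australis and Escherichia_giganteus is the node subtending (Neofelis_australis,((((Saimiri_nanus,Castanea_gracilis),Salmonella_brevicauda),(Escherichia_giganteus,(Lycaon_longipes,Cercopithecus_niger))),(Solenopsis_gracilis,(Meles_australis,Musca_rubra))),((Saccharomyces_sapiens,Rana_tricolor),(Helarctos_bicolor,Salmo_domesticus))).
That clade contains 14 terminal taxa: Castanea_gracilis, Cercopithecus_niger, Escherichia_giganteus, Helarctos_bicolor, Lycaon_longipes, Meles_australis, Musca_rubra, Neofelis_australis, Rana_tricolor, Saccharomyces_sapiens, Saimiri_nanus, Salmo_domesticus, Salmonella_brevicauda, Solenopsis_gracilis.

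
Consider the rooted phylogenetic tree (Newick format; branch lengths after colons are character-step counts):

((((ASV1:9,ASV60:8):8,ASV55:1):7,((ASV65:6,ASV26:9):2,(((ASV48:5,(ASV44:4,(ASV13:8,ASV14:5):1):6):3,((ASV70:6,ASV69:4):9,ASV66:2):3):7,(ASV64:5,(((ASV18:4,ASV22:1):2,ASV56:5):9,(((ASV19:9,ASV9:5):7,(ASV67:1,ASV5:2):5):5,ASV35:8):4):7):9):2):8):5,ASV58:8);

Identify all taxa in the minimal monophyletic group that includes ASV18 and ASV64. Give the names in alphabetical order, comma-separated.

ASV18, ASV19, ASV22, ASV35, ASV5, ASV56, ASV64, ASV67, ASV9

Tracing ASV18: it sits inside (ASV18,ASV22).
Tracing ASV64: it sits inside (ASV64,(((ASV18,ASV22),ASV56),(((ASV19,ASV9),(ASV67,ASV5)),ASV35))).
The smallest clade enclosing both is (ASV64,(((ASV18,ASV22),ASV56),(((ASV19,ASV9),(ASV67,ASV5)),ASV35))); the answer is its 9 terminal taxa in alphabetical order.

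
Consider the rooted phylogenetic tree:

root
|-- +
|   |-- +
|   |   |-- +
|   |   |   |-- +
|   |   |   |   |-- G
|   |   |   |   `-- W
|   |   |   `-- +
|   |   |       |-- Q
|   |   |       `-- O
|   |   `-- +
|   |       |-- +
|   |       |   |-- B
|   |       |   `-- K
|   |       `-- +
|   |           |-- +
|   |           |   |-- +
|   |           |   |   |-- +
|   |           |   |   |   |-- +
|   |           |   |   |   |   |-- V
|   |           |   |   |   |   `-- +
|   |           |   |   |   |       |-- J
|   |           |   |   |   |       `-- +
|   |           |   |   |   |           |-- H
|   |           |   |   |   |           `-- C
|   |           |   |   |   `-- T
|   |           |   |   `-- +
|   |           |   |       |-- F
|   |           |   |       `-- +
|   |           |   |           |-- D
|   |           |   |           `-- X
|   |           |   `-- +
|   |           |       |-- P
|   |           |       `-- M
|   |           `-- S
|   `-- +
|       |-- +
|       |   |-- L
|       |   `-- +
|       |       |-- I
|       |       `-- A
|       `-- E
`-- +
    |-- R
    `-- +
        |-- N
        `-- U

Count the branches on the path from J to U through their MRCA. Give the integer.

The MRCA of J and U is the root of the tree.
From J up to that node: 10 branches. From U up to the same node: 3 branches. Total: 10 + 3 = 13.

13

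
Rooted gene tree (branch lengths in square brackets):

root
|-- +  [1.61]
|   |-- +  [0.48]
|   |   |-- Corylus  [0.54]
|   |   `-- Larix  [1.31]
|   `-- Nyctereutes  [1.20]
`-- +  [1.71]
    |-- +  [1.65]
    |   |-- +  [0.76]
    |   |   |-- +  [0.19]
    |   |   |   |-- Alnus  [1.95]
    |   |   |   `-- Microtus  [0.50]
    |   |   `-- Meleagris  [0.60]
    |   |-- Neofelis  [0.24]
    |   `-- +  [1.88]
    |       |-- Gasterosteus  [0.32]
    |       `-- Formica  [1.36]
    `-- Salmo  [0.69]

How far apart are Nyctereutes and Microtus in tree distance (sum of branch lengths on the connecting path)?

The path runs Nyctereutes → … → MRCA → … → Microtus; the MRCA is the root of the tree.
Branch lengths along that path: 1.20 + 1.61 + 1.71 + 1.65 + 0.76 + 0.19 + 0.50 = 7.62.

7.62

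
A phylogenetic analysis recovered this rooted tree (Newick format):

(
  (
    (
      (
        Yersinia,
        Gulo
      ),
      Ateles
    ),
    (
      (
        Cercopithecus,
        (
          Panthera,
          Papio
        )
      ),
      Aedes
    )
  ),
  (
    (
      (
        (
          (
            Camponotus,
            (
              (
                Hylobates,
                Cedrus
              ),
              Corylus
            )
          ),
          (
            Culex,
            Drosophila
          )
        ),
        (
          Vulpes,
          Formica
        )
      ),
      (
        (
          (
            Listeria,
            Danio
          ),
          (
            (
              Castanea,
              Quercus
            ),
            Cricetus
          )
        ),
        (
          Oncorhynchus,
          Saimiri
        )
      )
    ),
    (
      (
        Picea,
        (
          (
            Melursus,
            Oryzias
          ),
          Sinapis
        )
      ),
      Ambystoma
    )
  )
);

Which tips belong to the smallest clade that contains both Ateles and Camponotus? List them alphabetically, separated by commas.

Tracing Ateles: it sits inside ((Yersinia,Gulo),Ateles).
Tracing Camponotus: it sits inside (Camponotus,((Hylobates,Cedrus),Corylus)).
The smallest clade enclosing both is the whole tree (their MRCA is the root), so the answer is all 27 tips in alphabetical order.

Aedes, Ambystoma, Ateles, Camponotus, Castanea, Cedrus, Cercopithecus, Corylus, Cricetus, Culex, Danio, Drosophila, Formica, Gulo, Hylobates, Listeria, Melursus, Oncorhynchus, Oryzias, Panthera, Papio, Picea, Quercus, Saimiri, Sinapis, Vulpes, Yersinia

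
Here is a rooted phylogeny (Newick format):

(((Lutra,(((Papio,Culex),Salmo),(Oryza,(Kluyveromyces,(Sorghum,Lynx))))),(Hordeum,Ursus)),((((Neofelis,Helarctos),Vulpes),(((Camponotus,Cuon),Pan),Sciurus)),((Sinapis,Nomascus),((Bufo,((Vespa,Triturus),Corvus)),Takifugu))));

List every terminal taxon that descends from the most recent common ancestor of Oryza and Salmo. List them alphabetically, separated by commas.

Tracing Oryza: it sits inside (Oryza,(Kluyveromyces,(Sorghum,Lynx))).
Tracing Salmo: it sits inside ((Papio,Culex),Salmo).
The smallest clade enclosing both is (((Papio,Culex),Salmo),(Oryza,(Kluyveromyces,(Sorghum,Lynx)))); the answer is its 7 terminal taxa in alphabetical order.

Culex, Kluyveromyces, Lynx, Oryza, Papio, Salmo, Sorghum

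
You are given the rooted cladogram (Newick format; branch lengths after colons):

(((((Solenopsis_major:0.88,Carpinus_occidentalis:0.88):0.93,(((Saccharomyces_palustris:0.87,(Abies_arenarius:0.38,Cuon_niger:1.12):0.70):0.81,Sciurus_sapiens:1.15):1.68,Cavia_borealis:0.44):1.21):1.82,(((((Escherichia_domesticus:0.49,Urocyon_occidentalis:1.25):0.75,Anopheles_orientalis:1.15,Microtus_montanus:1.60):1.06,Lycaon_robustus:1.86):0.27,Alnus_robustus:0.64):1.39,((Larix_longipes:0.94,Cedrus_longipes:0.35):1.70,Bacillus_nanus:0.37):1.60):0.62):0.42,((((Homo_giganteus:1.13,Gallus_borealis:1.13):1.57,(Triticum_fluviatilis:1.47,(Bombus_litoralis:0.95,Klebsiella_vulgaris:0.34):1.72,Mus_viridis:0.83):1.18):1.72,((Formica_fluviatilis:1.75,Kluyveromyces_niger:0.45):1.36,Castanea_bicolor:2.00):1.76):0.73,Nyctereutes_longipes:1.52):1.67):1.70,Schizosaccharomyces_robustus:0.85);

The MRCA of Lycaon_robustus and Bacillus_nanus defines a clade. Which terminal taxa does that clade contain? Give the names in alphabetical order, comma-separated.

Alnus_robustus, Anopheles_orientalis, Bacillus_nanus, Cedrus_longipes, Escherichia_domesticus, Larix_longipes, Lycaon_robustus, Microtus_montanus, Urocyon_occidentalis

Tracing Lycaon_robustus: it sits inside (((Escherichia_domesticus,Urocyon_occidentalis),Anopheles_orientalis,Microtus_montanus),Lycaon_robustus).
Tracing Bacillus_nanus: it sits inside ((Larix_longipes,Cedrus_longipes),Bacillus_nanus).
The smallest clade enclosing both is (((((Escherichia_domesticus,Urocyon_occidentalis),Anopheles_orientalis,Microtus_montanus),Lycaon_robustus),Alnus_robustus),((Larix_longipes,Cedrus_longipes),Bacillus_nanus)); the answer is its 9 terminal taxa in alphabetical order.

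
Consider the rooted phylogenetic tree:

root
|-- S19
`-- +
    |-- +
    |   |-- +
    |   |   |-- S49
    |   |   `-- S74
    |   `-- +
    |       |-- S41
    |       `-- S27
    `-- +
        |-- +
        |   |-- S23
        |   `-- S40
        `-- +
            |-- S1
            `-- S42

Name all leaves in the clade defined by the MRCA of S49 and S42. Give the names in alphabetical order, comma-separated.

S1, S23, S27, S40, S41, S42, S49, S74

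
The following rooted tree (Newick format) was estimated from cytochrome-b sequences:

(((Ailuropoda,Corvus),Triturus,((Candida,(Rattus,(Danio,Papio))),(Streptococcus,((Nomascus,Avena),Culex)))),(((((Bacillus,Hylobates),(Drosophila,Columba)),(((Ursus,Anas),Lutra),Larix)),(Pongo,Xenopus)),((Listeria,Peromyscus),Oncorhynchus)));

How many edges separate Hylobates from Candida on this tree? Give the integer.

10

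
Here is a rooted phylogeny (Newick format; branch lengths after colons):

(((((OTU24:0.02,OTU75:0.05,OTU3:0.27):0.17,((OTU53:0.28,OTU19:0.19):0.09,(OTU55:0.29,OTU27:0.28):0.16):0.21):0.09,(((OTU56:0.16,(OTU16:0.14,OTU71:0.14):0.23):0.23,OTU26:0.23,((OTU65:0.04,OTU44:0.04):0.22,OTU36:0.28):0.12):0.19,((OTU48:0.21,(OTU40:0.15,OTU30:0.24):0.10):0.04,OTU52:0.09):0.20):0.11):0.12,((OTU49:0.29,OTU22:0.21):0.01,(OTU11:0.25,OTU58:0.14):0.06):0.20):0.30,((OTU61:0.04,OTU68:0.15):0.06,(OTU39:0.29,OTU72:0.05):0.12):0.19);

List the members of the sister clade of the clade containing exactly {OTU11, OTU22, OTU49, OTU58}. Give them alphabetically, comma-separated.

OTU16, OTU19, OTU24, OTU26, OTU27, OTU3, OTU30, OTU36, OTU40, OTU44, OTU48, OTU52, OTU53, OTU55, OTU56, OTU65, OTU71, OTU75

The clade containing exactly {OTU11, OTU22, OTU49, OTU58} attaches to the tree at the node subtending ((((OTU24,OTU75,OTU3),((OTU53,OTU19),(OTU55,OTU27))),(((OTU56,(OTU16,OTU71)),OTU26,((OTU65,OTU44),OTU36)),((OTU48,(OTU40,OTU30)),OTU52))),((OTU49,OTU22),(OTU11,OTU58))).
The other lineage descending from that same node — the sister group — is (((OTU24,OTU75,OTU3),((OTU53,OTU19),(OTU55,OTU27))),(((OTU56,(OTU16,OTU71)),OTU26,((OTU65,OTU44),OTU36)),((OTU48,(OTU40,OTU30)),OTU52))); its 18 tips in alphabetical order are the answer.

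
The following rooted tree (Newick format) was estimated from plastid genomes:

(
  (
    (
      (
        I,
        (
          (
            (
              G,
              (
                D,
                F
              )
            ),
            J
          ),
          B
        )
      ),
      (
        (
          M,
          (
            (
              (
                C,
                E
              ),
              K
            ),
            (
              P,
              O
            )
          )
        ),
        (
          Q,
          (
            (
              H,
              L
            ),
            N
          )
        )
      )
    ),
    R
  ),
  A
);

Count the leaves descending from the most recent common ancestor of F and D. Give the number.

2

The MRCA of F and D is the node subtending (D,F).
That clade contains 2 terminal taxa: D, F.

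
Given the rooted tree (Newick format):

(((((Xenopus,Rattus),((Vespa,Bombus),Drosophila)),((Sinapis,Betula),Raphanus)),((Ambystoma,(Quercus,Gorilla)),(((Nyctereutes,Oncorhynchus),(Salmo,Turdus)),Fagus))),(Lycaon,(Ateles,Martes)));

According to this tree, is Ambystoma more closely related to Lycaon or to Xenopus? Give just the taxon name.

Xenopus

The MRCA of Ambystoma and Xenopus subtends ((((Xenopus,Rattus),((Vespa,Bombus),Drosophila)),((Sinapis,Betula),Raphanus)),((Ambystoma,(Quercus,Gorilla)),(((Nyctereutes,Oncorhynchus),(Salmo,Turdus)),Fagus))) (16 taxa).
The MRCA of Ambystoma and Lycaon is the root, subtending the entire tree (19 taxa).
The first is nested inside the second, so Ambystoma shares a more recent common ancestor with Xenopus.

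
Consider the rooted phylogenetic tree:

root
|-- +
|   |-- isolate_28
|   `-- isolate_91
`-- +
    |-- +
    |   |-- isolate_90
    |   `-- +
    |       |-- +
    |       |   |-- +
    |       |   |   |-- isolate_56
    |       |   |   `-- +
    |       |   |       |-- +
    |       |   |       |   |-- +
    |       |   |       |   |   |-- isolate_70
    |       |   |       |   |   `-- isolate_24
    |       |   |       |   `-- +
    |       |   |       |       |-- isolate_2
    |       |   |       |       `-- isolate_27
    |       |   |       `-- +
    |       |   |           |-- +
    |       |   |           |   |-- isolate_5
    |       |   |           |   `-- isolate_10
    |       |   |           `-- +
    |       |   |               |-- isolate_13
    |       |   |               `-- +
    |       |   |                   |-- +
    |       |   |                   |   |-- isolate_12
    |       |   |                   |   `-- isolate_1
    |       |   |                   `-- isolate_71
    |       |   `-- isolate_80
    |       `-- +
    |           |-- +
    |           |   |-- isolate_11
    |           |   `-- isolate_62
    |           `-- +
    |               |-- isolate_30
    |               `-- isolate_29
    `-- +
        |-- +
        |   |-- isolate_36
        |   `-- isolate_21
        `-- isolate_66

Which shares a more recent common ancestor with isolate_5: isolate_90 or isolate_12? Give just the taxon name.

The MRCA of isolate_5 and isolate_12 subtends ((isolate_5,isolate_10),(isolate_13,((isolate_12,isolate_1),isolate_71))) (6 taxa).
The MRCA of isolate_5 and isolate_90 subtends (isolate_90,(((isolate_56,(((isolate_70,isolate_24),(isolate_2,isolate_27)),((isolate_5,isolate_10),(isolate_13,((isolate_12,isolate_1),isolate_71))))),isolate_80),((isolate_11,isolate_62),(isolate_30,isolate_29)))) (17 taxa).
The first is nested inside the second, so isolate_5 shares a more recent common ancestor with isolate_12.

isolate_12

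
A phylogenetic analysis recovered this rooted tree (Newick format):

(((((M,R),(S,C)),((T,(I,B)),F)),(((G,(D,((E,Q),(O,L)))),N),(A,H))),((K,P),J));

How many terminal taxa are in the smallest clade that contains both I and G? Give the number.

17

The MRCA of I and G is the node subtending ((((M,R),(S,C)),((T,(I,B)),F)),(((G,(D,((E,Q),(O,L)))),N),(A,H))).
That clade contains 17 terminal taxa: A, B, C, D, E, F, G, H, I, L, M, N, O, Q, R, S, T.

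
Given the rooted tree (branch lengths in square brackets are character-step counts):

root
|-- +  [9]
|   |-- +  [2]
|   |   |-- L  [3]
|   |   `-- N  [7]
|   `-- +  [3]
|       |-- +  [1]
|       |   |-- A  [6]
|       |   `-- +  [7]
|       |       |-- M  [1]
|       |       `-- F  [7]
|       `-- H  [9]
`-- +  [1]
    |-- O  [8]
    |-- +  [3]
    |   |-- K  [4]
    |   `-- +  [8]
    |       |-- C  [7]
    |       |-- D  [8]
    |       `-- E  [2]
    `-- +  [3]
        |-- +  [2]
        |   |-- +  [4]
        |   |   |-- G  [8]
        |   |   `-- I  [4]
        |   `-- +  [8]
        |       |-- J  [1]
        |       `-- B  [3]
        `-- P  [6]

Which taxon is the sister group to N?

N attaches to the tree at the node subtending (L,N).
The other lineage descending from that same node — the sister group — is the single tip L.

L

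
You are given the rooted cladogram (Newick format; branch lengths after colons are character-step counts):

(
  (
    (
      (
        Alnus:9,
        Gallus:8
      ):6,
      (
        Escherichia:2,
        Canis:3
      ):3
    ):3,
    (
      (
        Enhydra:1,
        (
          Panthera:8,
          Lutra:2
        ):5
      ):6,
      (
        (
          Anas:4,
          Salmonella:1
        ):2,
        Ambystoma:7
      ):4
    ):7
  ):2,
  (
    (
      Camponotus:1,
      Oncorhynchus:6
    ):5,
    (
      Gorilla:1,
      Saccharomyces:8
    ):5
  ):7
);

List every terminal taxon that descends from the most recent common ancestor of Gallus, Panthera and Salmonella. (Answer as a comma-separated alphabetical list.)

Tracing Gallus: it sits inside (Alnus,Gallus).
Tracing Panthera: it sits inside (Panthera,Lutra).
Tracing Salmonella: it sits inside (Anas,Salmonella).
The smallest clade enclosing all 3 is (((Alnus,Gallus),(Escherichia,Canis)),((Enhydra,(Panthera,Lutra)),((Anas,Salmonella),Ambystoma))); the answer is its 10 terminal taxa in alphabetical order.

Alnus, Ambystoma, Anas, Canis, Enhydra, Escherichia, Gallus, Lutra, Panthera, Salmonella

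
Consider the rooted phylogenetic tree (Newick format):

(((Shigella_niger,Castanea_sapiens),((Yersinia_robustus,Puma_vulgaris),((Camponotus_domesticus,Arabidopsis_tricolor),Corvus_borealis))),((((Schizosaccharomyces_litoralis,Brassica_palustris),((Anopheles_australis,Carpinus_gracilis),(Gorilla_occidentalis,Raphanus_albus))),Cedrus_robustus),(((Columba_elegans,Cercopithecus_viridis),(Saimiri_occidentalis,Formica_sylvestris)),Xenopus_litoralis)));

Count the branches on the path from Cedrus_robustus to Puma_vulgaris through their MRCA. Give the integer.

The MRCA of Cedrus_robustus and Puma_vulgaris is the root of the tree.
From Cedrus_robustus up to that node: 3 branches. From Puma_vulgaris up to the same node: 4 branches. Total: 3 + 4 = 7.

7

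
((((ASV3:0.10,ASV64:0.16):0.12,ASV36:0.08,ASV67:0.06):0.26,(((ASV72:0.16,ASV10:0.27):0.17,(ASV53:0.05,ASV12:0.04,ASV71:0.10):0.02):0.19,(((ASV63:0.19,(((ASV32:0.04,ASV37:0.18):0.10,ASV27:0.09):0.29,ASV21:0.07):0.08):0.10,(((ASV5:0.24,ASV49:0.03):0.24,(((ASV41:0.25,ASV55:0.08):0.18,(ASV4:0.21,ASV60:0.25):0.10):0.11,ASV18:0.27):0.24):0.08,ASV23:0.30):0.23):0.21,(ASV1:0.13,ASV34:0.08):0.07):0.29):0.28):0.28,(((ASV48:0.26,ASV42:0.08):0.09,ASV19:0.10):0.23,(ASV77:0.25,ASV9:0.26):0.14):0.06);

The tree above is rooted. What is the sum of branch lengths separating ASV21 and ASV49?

0.83

The path runs ASV21 → … → MRCA → … → ASV49; the MRCA is the node subtending ((ASV63,(((ASV32,ASV37),ASV27),ASV21)),(((ASV5,ASV49),(((ASV41,ASV55),(ASV4,ASV60)),ASV18)),ASV23)).
Branch lengths along that path: 0.07 + 0.08 + 0.10 + 0.23 + 0.08 + 0.24 + 0.03 = 0.83.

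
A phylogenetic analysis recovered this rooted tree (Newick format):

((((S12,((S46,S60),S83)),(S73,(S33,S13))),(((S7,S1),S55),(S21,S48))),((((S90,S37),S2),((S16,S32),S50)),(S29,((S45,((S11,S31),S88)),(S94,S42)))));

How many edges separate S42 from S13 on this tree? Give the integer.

10

The MRCA of S42 and S13 is the root of the tree.
From S42 up to that node: 5 branches. From S13 up to the same node: 5 branches. Total: 5 + 5 = 10.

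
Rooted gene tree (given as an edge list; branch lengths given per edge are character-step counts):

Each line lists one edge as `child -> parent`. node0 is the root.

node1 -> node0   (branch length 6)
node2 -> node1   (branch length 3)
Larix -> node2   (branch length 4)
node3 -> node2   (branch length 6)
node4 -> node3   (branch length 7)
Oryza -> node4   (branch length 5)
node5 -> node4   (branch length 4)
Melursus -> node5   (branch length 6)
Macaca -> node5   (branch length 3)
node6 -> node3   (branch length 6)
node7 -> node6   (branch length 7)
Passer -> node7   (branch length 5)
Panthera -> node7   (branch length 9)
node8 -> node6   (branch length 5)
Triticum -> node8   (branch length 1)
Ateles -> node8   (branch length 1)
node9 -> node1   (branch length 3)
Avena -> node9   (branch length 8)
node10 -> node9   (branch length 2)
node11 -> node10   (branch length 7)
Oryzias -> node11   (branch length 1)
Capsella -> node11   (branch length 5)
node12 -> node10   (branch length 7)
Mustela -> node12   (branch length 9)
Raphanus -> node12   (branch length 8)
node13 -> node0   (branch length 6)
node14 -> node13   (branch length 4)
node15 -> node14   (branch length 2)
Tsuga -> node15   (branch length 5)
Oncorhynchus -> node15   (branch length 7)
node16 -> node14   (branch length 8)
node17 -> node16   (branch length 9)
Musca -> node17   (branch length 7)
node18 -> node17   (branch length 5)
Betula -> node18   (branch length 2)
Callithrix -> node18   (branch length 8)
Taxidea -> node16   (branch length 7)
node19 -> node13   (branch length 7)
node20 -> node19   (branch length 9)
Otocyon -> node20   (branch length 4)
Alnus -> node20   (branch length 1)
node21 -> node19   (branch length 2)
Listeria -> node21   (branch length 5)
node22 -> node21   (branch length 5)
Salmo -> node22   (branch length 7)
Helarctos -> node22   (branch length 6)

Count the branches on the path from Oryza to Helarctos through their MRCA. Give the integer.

The MRCA of Oryza and Helarctos is the root of the tree.
From Oryza up to that node: 5 branches. From Helarctos up to the same node: 5 branches. Total: 5 + 5 = 10.

10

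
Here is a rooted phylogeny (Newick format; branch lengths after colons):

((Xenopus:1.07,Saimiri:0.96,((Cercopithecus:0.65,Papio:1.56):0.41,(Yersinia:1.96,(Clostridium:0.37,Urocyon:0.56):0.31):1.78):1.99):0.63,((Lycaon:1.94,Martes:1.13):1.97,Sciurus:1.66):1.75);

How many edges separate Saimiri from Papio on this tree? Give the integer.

4

The MRCA of Saimiri and Papio is the node subtending (Xenopus,Saimiri,((Cercopithecus,Papio),(Yersinia,(Clostridium,Urocyon)))).
From Saimiri up to that node: 1 branch. From Papio up to the same node: 3 branches. Total: 1 + 3 = 4.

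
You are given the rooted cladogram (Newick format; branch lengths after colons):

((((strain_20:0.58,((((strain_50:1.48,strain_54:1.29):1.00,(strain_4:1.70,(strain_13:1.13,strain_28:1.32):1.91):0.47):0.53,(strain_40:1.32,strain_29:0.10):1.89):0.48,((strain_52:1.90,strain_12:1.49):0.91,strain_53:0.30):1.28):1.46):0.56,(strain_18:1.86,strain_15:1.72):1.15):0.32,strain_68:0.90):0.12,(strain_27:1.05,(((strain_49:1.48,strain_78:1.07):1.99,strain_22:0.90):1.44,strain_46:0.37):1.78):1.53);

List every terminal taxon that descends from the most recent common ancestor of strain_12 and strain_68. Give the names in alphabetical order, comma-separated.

Tracing strain_12: it sits inside (strain_52,strain_12).
Tracing strain_68: it sits inside (((strain_20,((((strain_50,strain_54),(strain_4,(strain_13,strain_28))),(strain_40,strain_29)),((strain_52,strain_12),strain_53))),(strain_18,strain_15)),strain_68).
The smallest clade enclosing both is (((strain_20,((((strain_50,strain_54),(strain_4,(strain_13,strain_28))),(strain_40,strain_29)),((strain_52,strain_12),strain_53))),(strain_18,strain_15)),strain_68); the answer is its 14 terminal taxa in alphabetical order.

strain_12, strain_13, strain_15, strain_18, strain_20, strain_28, strain_29, strain_4, strain_40, strain_50, strain_52, strain_53, strain_54, strain_68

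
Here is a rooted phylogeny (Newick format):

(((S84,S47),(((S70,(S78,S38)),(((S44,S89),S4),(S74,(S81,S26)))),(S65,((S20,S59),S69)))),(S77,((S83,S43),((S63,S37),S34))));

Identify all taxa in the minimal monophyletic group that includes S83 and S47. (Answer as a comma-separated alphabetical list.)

Tracing S83: it sits inside (S83,S43).
Tracing S47: it sits inside (S84,S47).
The smallest clade enclosing both is the whole tree (their MRCA is the root), so the answer is all 21 tips in alphabetical order.

S20, S26, S34, S37, S38, S4, S43, S44, S47, S59, S63, S65, S69, S70, S74, S77, S78, S81, S83, S84, S89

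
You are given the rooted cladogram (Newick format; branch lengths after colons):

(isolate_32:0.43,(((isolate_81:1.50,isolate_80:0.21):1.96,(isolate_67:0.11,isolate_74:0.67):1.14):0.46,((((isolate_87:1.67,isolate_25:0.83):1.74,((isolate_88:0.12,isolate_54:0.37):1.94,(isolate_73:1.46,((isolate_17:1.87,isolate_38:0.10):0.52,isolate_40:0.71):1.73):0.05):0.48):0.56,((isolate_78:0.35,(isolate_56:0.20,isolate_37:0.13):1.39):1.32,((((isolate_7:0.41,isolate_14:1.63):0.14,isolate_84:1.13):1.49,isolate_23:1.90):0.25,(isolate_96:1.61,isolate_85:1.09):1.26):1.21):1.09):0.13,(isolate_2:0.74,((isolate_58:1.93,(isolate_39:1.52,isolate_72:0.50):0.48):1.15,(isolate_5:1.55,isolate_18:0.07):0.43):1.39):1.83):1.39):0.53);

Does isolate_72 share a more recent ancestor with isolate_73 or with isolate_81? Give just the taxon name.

The MRCA of isolate_72 and isolate_73 subtends ((((isolate_87,isolate_25),((isolate_88,isolate_54),(isolate_73,((isolate_17,isolate_38),isolate_40)))),((isolate_78,(isolate_56,isolate_37)),((((isolate_7,isolate_14),isolate_84),isolate_23),(isolate_96,isolate_85)))),(isolate_2,((isolate_58,(isolate_39,isolate_72)),(isolate_5,isolate_18)))) (23 taxa).
The MRCA of isolate_72 and isolate_81 subtends (((isolate_81,isolate_80),(isolate_67,isolate_74)),((((isolate_87,isolate_25),((isolate_88,isolate_54),(isolate_73,((isolate_17,isolate_38),isolate_40)))),((isolate_78,(isolate_56,isolate_37)),((((isolate_7,isolate_14),isolate_84),isolate_23),(isolate_96,isolate_85)))),(isolate_2,((isolate_58,(isolate_39,isolate_72)),(isolate_5,isolate_18))))) (27 taxa).
The first is nested inside the second, so isolate_72 shares a more recent common ancestor with isolate_73.

isolate_73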